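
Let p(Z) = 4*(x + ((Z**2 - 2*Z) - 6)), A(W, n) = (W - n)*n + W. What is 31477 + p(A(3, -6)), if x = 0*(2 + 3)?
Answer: 42265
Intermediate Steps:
x = 0 (x = 0*5 = 0)
A(W, n) = W + n*(W - n) (A(W, n) = n*(W - n) + W = W + n*(W - n))
p(Z) = -24 - 8*Z + 4*Z**2 (p(Z) = 4*(0 + ((Z**2 - 2*Z) - 6)) = 4*(0 + (-6 + Z**2 - 2*Z)) = 4*(-6 + Z**2 - 2*Z) = -24 - 8*Z + 4*Z**2)
31477 + p(A(3, -6)) = 31477 + (-24 - 8*(3 - 1*(-6)**2 + 3*(-6)) + 4*(3 - 1*(-6)**2 + 3*(-6))**2) = 31477 + (-24 - 8*(3 - 1*36 - 18) + 4*(3 - 1*36 - 18)**2) = 31477 + (-24 - 8*(3 - 36 - 18) + 4*(3 - 36 - 18)**2) = 31477 + (-24 - 8*(-51) + 4*(-51)**2) = 31477 + (-24 + 408 + 4*2601) = 31477 + (-24 + 408 + 10404) = 31477 + 10788 = 42265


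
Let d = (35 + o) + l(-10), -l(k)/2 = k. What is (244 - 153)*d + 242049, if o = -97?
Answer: 238227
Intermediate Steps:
l(k) = -2*k
d = -42 (d = (35 - 97) - 2*(-10) = -62 + 20 = -42)
(244 - 153)*d + 242049 = (244 - 153)*(-42) + 242049 = 91*(-42) + 242049 = -3822 + 242049 = 238227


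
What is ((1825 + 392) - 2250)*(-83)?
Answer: 2739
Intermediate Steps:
((1825 + 392) - 2250)*(-83) = (2217 - 2250)*(-83) = -33*(-83) = 2739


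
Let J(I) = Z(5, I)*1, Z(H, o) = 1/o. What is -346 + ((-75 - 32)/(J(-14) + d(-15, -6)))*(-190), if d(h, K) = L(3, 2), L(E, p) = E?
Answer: 270434/41 ≈ 6596.0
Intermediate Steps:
d(h, K) = 3
J(I) = 1/I
-346 + ((-75 - 32)/(J(-14) + d(-15, -6)))*(-190) = -346 + ((-75 - 32)/(1/(-14) + 3))*(-190) = -346 - 107/(-1/14 + 3)*(-190) = -346 - 107/41/14*(-190) = -346 - 107*14/41*(-190) = -346 - 1498/41*(-190) = -346 + 284620/41 = 270434/41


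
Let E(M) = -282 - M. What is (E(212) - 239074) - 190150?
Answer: -429718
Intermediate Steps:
(E(212) - 239074) - 190150 = ((-282 - 1*212) - 239074) - 190150 = ((-282 - 212) - 239074) - 190150 = (-494 - 239074) - 190150 = -239568 - 190150 = -429718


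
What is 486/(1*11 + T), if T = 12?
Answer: 486/23 ≈ 21.130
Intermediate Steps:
486/(1*11 + T) = 486/(1*11 + 12) = 486/(11 + 12) = 486/23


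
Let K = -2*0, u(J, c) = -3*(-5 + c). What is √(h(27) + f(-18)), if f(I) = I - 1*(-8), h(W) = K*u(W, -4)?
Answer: I*√10 ≈ 3.1623*I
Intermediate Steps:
u(J, c) = 15 - 3*c
K = 0
h(W) = 0 (h(W) = 0*(15 - 3*(-4)) = 0*(15 + 12) = 0*27 = 0)
f(I) = 8 + I (f(I) = I + 8 = 8 + I)
√(h(27) + f(-18)) = √(0 + (8 - 18)) = √(0 - 10) = √(-10) = I*√10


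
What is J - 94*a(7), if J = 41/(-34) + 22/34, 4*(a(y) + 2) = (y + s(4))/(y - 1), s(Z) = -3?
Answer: 17521/102 ≈ 171.77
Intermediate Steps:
a(y) = -2 + (-3 + y)/(4*(-1 + y)) (a(y) = -2 + ((y - 3)/(y - 1))/4 = -2 + ((-3 + y)/(-1 + y))/4 = -2 + (-3 + y)/(4*(-1 + y)))
J = -19/34 (J = 41*(-1/34) + 22*(1/34) = -41/34 + 11/17 = -19/34 ≈ -0.55882)
J - 94*a(7) = -19/34 - 47*(5 - 7*7)/(2*(-1 + 7)) = -19/34 - 47*(5 - 49)/(2*6) = -19/34 - 47*(-44)/(2*6) = -19/34 - 94*(-11/6) = -19/34 + 517/3 = 17521/102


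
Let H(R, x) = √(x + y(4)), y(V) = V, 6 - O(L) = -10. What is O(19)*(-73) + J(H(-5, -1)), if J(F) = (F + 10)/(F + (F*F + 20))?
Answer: -614141/526 + 13*√3/526 ≈ -1167.5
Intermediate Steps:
O(L) = 16 (O(L) = 6 - 1*(-10) = 6 + 10 = 16)
H(R, x) = √(4 + x) (H(R, x) = √(x + 4) = √(4 + x))
J(F) = (10 + F)/(20 + F + F²) (J(F) = (10 + F)/(F + (F² + 20)) = (10 + F)/(F + (20 + F²)) = (10 + F)/(20 + F + F²))
O(19)*(-73) + J(H(-5, -1)) = 16*(-73) + (10 + √(4 - 1))/(20 + √(4 - 1) + (√(4 - 1))²) = -1168 + (10 + √3)/(20 + √3 + (√3)²) = -1168 + (10 + √3)/(20 + √3 + 3) = -1168 + (10 + √3)/(23 + √3)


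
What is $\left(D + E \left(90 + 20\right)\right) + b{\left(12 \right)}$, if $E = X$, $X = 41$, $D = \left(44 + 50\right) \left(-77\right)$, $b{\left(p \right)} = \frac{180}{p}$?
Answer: $-2713$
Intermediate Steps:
$D = -7238$ ($D = 94 \left(-77\right) = -7238$)
$E = 41$
$\left(D + E \left(90 + 20\right)\right) + b{\left(12 \right)} = \left(-7238 + 41 \left(90 + 20\right)\right) + \frac{180}{12} = \left(-7238 + 41 \cdot 110\right) + 180 \cdot \frac{1}{12} = \left(-7238 + 4510\right) + 15 = -2728 + 15 = -2713$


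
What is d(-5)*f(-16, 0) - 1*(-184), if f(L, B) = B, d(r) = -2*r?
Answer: 184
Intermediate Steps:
d(-5)*f(-16, 0) - 1*(-184) = -2*(-5)*0 - 1*(-184) = 10*0 + 184 = 0 + 184 = 184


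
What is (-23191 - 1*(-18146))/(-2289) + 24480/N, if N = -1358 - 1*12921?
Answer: 146815/299859 ≈ 0.48961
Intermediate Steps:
N = -14279 (N = -1358 - 12921 = -14279)
(-23191 - 1*(-18146))/(-2289) + 24480/N = (-23191 - 1*(-18146))/(-2289) + 24480/(-14279) = (-23191 + 18146)*(-1/2289) + 24480*(-1/14279) = -5045*(-1/2289) - 24480/14279 = 5045/2289 - 24480/14279 = 146815/299859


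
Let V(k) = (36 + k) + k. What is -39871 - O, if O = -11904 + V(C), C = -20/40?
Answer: -28002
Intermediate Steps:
C = -½ (C = -20*1/40 = -½ ≈ -0.50000)
V(k) = 36 + 2*k
O = -11869 (O = -11904 + (36 + 2*(-½)) = -11904 + (36 - 1) = -11904 + 35 = -11869)
-39871 - O = -39871 - 1*(-11869) = -39871 + 11869 = -28002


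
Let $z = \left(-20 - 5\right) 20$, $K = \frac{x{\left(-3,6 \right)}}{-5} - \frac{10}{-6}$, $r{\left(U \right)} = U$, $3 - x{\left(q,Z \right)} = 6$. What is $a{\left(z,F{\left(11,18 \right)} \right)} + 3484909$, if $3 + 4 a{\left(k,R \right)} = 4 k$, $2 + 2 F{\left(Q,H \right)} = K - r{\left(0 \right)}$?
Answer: $\frac{13937633}{4} \approx 3.4844 \cdot 10^{6}$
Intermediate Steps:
$x{\left(q,Z \right)} = -3$ ($x{\left(q,Z \right)} = 3 - 6 = -3$)
$K = \frac{34}{15}$ ($K = - \frac{3}{-5} - \frac{10}{-6} = \left(-3\right) \left(- \frac{1}{5}\right) - - \frac{5}{3} = \frac{3}{5} + \frac{5}{3} = \frac{34}{15} \approx 2.2667$)
$z = -500$ ($z = \left(-25\right) 20 = -500$)
$F{\left(Q,H \right)} = \frac{2}{15}$ ($F{\left(Q,H \right)} = -1 + \frac{\frac{34}{15} - 0}{2} = -1 + \frac{\frac{34}{15} + 0}{2} = -1 + \frac{1}{2} \cdot \frac{34}{15} = -1 + \frac{17}{15} = \frac{2}{15}$)
$a{\left(k,R \right)} = - \frac{3}{4} + k$ ($a{\left(k,R \right)} = - \frac{3}{4} + \frac{4 k}{4} = - \frac{3}{4} + k$)
$a{\left(z,F{\left(11,18 \right)} \right)} + 3484909 = \left(- \frac{3}{4} - 500\right) + 3484909 = - \frac{2003}{4} + 3484909 = \frac{13937633}{4}$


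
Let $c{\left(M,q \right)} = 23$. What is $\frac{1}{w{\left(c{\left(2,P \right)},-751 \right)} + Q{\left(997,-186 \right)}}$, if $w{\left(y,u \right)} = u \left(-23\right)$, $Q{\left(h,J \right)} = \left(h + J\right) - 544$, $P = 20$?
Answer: $\frac{1}{17540} \approx 5.7013 \cdot 10^{-5}$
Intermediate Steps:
$Q{\left(h,J \right)} = -544 + J + h$ ($Q{\left(h,J \right)} = \left(J + h\right) - 544 = -544 + J + h$)
$w{\left(y,u \right)} = - 23 u$
$\frac{1}{w{\left(c{\left(2,P \right)},-751 \right)} + Q{\left(997,-186 \right)}} = \frac{1}{\left(-23\right) \left(-751\right) - -267} = \frac{1}{17273 + 267} = \frac{1}{17540}$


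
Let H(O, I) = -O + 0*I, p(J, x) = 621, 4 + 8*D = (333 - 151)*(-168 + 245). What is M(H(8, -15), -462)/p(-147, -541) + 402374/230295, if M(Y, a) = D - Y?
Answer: 873360977/190684260 ≈ 4.5801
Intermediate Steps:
D = 7005/4 (D = -½ + ((333 - 151)*(-168 + 245))/8 = -½ + (182*77)/8 = -½ + (⅛)*14014 = -½ + 7007/4 = 7005/4 ≈ 1751.3)
H(O, I) = -O (H(O, I) = -O + 0 = -O)
M(Y, a) = 7005/4 - Y
M(H(8, -15), -462)/p(-147, -541) + 402374/230295 = (7005/4 - (-1)*8)/621 + 402374/230295 = (7005/4 - 1*(-8))*(1/621) + 402374*(1/230295) = (7005/4 + 8)*(1/621) + 402374/230295 = (7037/4)*(1/621) + 402374/230295 = 7037/2484 + 402374/230295 = 873360977/190684260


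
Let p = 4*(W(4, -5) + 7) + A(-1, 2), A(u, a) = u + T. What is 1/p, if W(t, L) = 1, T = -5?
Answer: 1/26 ≈ 0.038462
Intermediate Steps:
A(u, a) = -5 + u (A(u, a) = u - 5 = -5 + u)
p = 26 (p = 4*(1 + 7) + (-5 - 1) = 4*8 - 6 = 32 - 6 = 26)
1/p = 1/26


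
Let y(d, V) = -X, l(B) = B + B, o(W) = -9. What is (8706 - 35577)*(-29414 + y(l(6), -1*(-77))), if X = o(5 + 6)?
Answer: 790141755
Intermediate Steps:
l(B) = 2*B
X = -9
y(d, V) = 9 (y(d, V) = -1*(-9) = 9)
(8706 - 35577)*(-29414 + y(l(6), -1*(-77))) = (8706 - 35577)*(-29414 + 9) = -26871*(-29405) = 790141755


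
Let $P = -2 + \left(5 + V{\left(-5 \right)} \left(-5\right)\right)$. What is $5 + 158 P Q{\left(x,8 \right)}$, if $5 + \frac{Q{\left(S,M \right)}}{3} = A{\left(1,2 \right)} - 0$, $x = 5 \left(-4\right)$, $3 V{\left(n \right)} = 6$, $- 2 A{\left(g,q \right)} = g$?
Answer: $18254$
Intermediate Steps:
$A{\left(g,q \right)} = - \frac{g}{2}$
$V{\left(n \right)} = 2$ ($V{\left(n \right)} = \frac{1}{3} \cdot 6 = 2$)
$x = -20$
$Q{\left(S,M \right)} = - \frac{33}{2}$ ($Q{\left(S,M \right)} = -15 + 3 \left(\left(- \frac{1}{2}\right) 1 - 0\right) = -15 + 3 \left(- \frac{1}{2} + 0\right) = -15 + 3 \left(- \frac{1}{2}\right) = -15 - \frac{3}{2} = - \frac{33}{2}$)
$P = -7$ ($P = -2 + \left(5 + 2 \left(-5\right)\right) = -2 + \left(5 - 10\right) = -2 - 5 = -7$)
$5 + 158 P Q{\left(x,8 \right)} = 5 + 158 \left(\left(-7\right) \left(- \frac{33}{2}\right)\right) = 5 + 158 \cdot \frac{231}{2} = 5 + 18249 = 18254$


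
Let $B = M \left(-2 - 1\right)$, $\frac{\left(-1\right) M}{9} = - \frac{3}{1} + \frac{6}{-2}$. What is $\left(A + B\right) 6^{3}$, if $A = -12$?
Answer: $-37584$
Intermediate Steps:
$M = 54$ ($M = - 9 \left(- \frac{3}{1} + \frac{6}{-2}\right) = - 9 \left(\left(-3\right) 1 + 6 \left(- \frac{1}{2}\right)\right) = - 9 \left(-3 - 3\right) = \left(-9\right) \left(-6\right) = 54$)
$B = -162$ ($B = 54 \left(-2 - 1\right) = 54 \left(-3\right) = -162$)
$\left(A + B\right) 6^{3} = \left(-12 - 162\right) 6^{3} = \left(-174\right) 216 = -37584$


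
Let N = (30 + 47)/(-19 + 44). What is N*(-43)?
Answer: -3311/25 ≈ -132.44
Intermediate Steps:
N = 77/25 ≈ 3.0800
N*(-43) = (77/25)*(-43) = -3311/25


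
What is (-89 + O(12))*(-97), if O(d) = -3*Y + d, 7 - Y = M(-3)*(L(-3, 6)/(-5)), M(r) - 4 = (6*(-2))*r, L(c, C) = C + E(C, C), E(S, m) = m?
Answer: 37442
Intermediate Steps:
L(c, C) = 2*C (L(c, C) = C + C = 2*C)
M(r) = 4 - 12*r (M(r) = 4 + (6*(-2))*r = 4 - 12*r)
Y = 103 (Y = 7 - (4 - 12*(-3))*(2*6)/(-5) = 7 - (4 + 36)*12*(-⅕) = 7 - 40*(-12)/5 = 7 - 1*(-96) = 7 + 96 = 103)
O(d) = -309 + d (O(d) = -3*103 + d = -309 + d)
(-89 + O(12))*(-97) = (-89 + (-309 + 12))*(-97) = (-89 - 297)*(-97) = -386*(-97) = 37442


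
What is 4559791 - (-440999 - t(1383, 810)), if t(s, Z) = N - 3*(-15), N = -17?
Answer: 5000818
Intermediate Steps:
t(s, Z) = 28 (t(s, Z) = -17 - 3*(-15) = -17 + 45 = 28)
4559791 - (-440999 - t(1383, 810)) = 4559791 - (-440999 - 1*28) = 4559791 - (-440999 - 28) = 4559791 - 1*(-441027) = 4559791 + 441027 = 5000818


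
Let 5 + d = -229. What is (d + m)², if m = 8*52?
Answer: 33124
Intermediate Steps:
d = -234 (d = -5 - 229 = -234)
m = 416
(d + m)² = (-234 + 416)² = 182² = 33124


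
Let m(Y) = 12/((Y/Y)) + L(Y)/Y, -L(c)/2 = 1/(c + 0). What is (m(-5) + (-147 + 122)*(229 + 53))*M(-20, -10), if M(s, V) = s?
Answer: 703808/5 ≈ 1.4076e+5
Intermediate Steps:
L(c) = -2/c (L(c) = -2/(c + 0) = -2/c)
m(Y) = 12 - 2/Y² (m(Y) = 12/((Y/Y)) + (-2/Y)/Y = 12/1 - 2/Y² = 12*1 - 2/Y² = 12 - 2/Y²)
(m(-5) + (-147 + 122)*(229 + 53))*M(-20, -10) = ((12 - 2/(-5)²) + (-147 + 122)*(229 + 53))*(-20) = ((12 - 2*1/25) - 25*282)*(-20) = ((12 - 2/25) - 7050)*(-20) = (298/25 - 7050)*(-20) = -175952/25*(-20) = 703808/5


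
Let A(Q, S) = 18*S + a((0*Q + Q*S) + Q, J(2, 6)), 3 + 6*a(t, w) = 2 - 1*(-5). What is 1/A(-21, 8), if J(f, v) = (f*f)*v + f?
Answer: 3/434 ≈ 0.0069124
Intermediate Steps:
J(f, v) = f + v*f**2 (J(f, v) = f**2*v + f = v*f**2 + f = f + v*f**2)
a(t, w) = 2/3 (a(t, w) = -1/2 + (2 - 1*(-5))/6 = -1/2 + (2 + 5)/6 = -1/2 + (1/6)*7 = -1/2 + 7/6 = 2/3)
A(Q, S) = 2/3 + 18*S (A(Q, S) = 18*S + 2/3 = 2/3 + 18*S)
1/A(-21, 8) = 1/(2/3 + 18*8) = 1/(2/3 + 144) = 1/(434/3) = 3/434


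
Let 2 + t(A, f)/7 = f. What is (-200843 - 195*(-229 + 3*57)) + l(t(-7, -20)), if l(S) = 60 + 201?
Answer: -189272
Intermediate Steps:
t(A, f) = -14 + 7*f
l(S) = 261
(-200843 - 195*(-229 + 3*57)) + l(t(-7, -20)) = (-200843 - 195*(-229 + 3*57)) + 261 = (-200843 - 195*(-229 + 171)) + 261 = (-200843 - 195*(-58)) + 261 = (-200843 + 11310) + 261 = -189533 + 261 = -189272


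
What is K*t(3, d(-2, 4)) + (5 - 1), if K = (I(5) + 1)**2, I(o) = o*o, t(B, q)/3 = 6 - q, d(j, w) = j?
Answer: 16228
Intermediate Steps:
t(B, q) = 18 - 3*q (t(B, q) = 3*(6 - q) = 18 - 3*q)
I(o) = o**2
K = 676 (K = (5**2 + 1)**2 = (25 + 1)**2 = 26**2 = 676)
K*t(3, d(-2, 4)) + (5 - 1) = 676*(18 - 3*(-2)) + (5 - 1) = 676*(18 + 6) + 4 = 676*24 + 4 = 16224 + 4 = 16228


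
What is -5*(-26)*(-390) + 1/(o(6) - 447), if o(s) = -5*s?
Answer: -24183901/477 ≈ -50700.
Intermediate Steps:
-5*(-26)*(-390) + 1/(o(6) - 447) = -5*(-26)*(-390) + 1/(-5*6 - 447) = 130*(-390) + 1/(-30 - 447) = -50700 + 1/(-477) = -50700 - 1/477 = -24183901/477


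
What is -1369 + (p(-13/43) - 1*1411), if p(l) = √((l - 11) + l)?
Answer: -2780 + I*√21457/43 ≈ -2780.0 + 3.4066*I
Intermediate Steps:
p(l) = √(-11 + 2*l) (p(l) = √((-11 + l) + l) = √(-11 + 2*l))
-1369 + (p(-13/43) - 1*1411) = -1369 + (√(-11 + 2*(-13/43)) - 1*1411) = -1369 + (√(-11 + 2*(-13*1/43)) - 1411) = -1369 + (√(-11 + 2*(-13/43)) - 1411) = -1369 + (√(-11 - 26/43) - 1411) = -1369 + (√(-499/43) - 1411) = -1369 + (I*√21457/43 - 1411) = -1369 + (-1411 + I*√21457/43) = -2780 + I*√21457/43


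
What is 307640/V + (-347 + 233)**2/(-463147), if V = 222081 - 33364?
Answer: 140029976948/87403712399 ≈ 1.6021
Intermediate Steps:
V = 188717
307640/V + (-347 + 233)**2/(-463147) = 307640/188717 + (-347 + 233)**2/(-463147) = 307640*(1/188717) + (-114)**2*(-1/463147) = 307640/188717 + 12996*(-1/463147) = 307640/188717 - 12996/463147 = 140029976948/87403712399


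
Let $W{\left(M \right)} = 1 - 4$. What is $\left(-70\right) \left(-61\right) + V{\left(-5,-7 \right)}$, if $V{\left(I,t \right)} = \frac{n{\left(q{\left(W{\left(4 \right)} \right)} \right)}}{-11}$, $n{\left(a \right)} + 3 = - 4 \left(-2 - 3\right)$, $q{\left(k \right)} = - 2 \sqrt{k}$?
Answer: $\frac{46953}{11} \approx 4268.5$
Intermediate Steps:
$W{\left(M \right)} = -3$
$n{\left(a \right)} = 17$ ($n{\left(a \right)} = -3 - 4 \left(-2 - 3\right) = -3 - -20 = -3 + 20 = 17$)
$V{\left(I,t \right)} = - \frac{17}{11}$ ($V{\left(I,t \right)} = \frac{17}{-11} = 17 \left(- \frac{1}{11}\right) = - \frac{17}{11}$)
$\left(-70\right) \left(-61\right) + V{\left(-5,-7 \right)} = \left(-70\right) \left(-61\right) - \frac{17}{11} = 4270 - \frac{17}{11} = \frac{46953}{11}$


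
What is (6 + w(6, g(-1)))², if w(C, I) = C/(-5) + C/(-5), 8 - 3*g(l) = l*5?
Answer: 324/25 ≈ 12.960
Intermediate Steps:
g(l) = 8/3 - 5*l/3 (g(l) = 8/3 - l*5/3 = 8/3 - 5*l/3)
w(C, I) = -2*C/5 (w(C, I) = C*(-⅕) + C*(-⅕) = -C/5 - C/5 = -2*C/5)
(6 + w(6, g(-1)))² = (6 - ⅖*6)² = (6 - 12/5)² = (18/5)² = 324/25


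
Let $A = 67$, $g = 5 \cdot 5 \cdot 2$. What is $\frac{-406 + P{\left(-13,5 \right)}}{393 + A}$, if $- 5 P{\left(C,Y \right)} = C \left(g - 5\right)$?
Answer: $- \frac{289}{460} \approx -0.62826$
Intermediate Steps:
$g = 50$ ($g = 25 \cdot 2 = 50$)
$P{\left(C,Y \right)} = - 9 C$ ($P{\left(C,Y \right)} = - \frac{C \left(50 - 5\right)}{5} = - \frac{C 45}{5} = - \frac{45 C}{5} = - 9 C$)
$\frac{-406 + P{\left(-13,5 \right)}}{393 + A} = \frac{-406 - -117}{393 + 67} = \frac{-406 + 117}{460} = \left(-289\right) \frac{1}{460} = - \frac{289}{460}$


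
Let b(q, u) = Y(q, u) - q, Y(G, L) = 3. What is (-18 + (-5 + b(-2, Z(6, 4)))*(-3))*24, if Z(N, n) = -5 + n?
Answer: -432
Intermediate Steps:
b(q, u) = 3 - q
(-18 + (-5 + b(-2, Z(6, 4)))*(-3))*24 = (-18 + (-5 + (3 - 1*(-2)))*(-3))*24 = (-18 + (-5 + (3 + 2))*(-3))*24 = (-18 + (-5 + 5)*(-3))*24 = (-18 + 0*(-3))*24 = (-18 + 0)*24 = -18*24 = -432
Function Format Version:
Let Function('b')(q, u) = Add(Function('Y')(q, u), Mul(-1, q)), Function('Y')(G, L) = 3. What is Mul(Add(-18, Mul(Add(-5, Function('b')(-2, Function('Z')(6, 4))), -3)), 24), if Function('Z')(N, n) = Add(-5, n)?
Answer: -432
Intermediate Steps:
Function('b')(q, u) = Add(3, Mul(-1, q))
Mul(Add(-18, Mul(Add(-5, Function('b')(-2, Function('Z')(6, 4))), -3)), 24) = Mul(Add(-18, Mul(Add(-5, Add(3, Mul(-1, -2))), -3)), 24) = Mul(Add(-18, Mul(Add(-5, Add(3, 2)), -3)), 24) = Mul(Add(-18, Mul(Add(-5, 5), -3)), 24) = Mul(Add(-18, Mul(0, -3)), 24) = Mul(Add(-18, 0), 24) = Mul(-18, 24) = -432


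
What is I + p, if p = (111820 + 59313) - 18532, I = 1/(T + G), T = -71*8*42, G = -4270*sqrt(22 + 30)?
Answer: 516393696360/3383947 - 305*sqrt(13)/13535788 ≈ 1.5260e+5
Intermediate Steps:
G = -8540*sqrt(13) ≈ -30791.
T = -23856 (T = -568*42 = -23856)
I = 1/(-23856 - 8540*sqrt(13)) ≈ -1.8299e-5
p = 152601 (p = 171133 - 18532 = 152601)
I + p = (213/3383947 - 305*sqrt(13)/13535788) + 152601 = 516393696360/3383947 - 305*sqrt(13)/13535788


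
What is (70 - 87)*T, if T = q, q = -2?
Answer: 34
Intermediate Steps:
T = -2
(70 - 87)*T = (70 - 87)*(-2) = -17*(-2) = 34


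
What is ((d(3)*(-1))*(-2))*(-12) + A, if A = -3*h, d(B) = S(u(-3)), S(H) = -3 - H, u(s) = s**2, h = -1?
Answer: 291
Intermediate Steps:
d(B) = -12 (d(B) = -3 - 1*(-3)**2 = -3 - 1*9 = -3 - 9 = -12)
A = 3 (A = -3*(-1) = 3)
((d(3)*(-1))*(-2))*(-12) + A = (-12*(-1)*(-2))*(-12) + 3 = (12*(-2))*(-12) + 3 = -24*(-12) + 3 = 288 + 3 = 291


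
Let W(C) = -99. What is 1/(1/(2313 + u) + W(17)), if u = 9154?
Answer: -11467/1135232 ≈ -0.010101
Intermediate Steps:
1/(1/(2313 + u) + W(17)) = 1/(1/(2313 + 9154) - 99) = 1/(1/11467 - 99) = 1/(-1135232/11467) = -11467/1135232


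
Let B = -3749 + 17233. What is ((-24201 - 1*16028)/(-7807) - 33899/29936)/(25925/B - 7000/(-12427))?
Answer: 39363096176560867/24338477741414300 ≈ 1.6173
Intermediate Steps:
B = 13484
((-24201 - 1*16028)/(-7807) - 33899/29936)/(25925/B - 7000/(-12427)) = ((-24201 - 1*16028)/(-7807) - 33899/29936)/(25925/13484 - 7000/(-12427)) = ((-24201 - 16028)*(-1/7807) - 33899*1/29936)/(25925*(1/13484) - 7000*(-1/12427)) = (-40229*(-1/7807) - 33899/29936)/(25925/13484 + 7000/12427) = (40229/7807 - 33899/29936)/(416557975/167565668) = (939645851/233710352)*(167565668/416557975) = 39363096176560867/24338477741414300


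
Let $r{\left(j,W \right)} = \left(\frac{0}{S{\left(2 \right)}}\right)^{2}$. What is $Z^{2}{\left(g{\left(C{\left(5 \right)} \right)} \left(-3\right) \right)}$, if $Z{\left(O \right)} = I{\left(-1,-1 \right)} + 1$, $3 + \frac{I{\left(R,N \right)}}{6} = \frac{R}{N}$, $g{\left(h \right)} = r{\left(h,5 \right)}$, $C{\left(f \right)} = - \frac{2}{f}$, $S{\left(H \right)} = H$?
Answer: $121$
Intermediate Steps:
$r{\left(j,W \right)} = 0$ ($r{\left(j,W \right)} = \left(\frac{0}{2}\right)^{2} = \left(0 \cdot \frac{1}{2}\right)^{2} = 0^{2} = 0$)
$g{\left(h \right)} = 0$
$I{\left(R,N \right)} = -18 + \frac{6 R}{N}$ ($I{\left(R,N \right)} = -18 + 6 \frac{R}{N} = -18 + \frac{6 R}{N}$)
$Z{\left(O \right)} = -11$ ($Z{\left(O \right)} = \left(-18 + 6 \left(-1\right) \frac{1}{-1}\right) + 1 = \left(-18 + 6 \left(-1\right) \left(-1\right)\right) + 1 = \left(-18 + 6\right) + 1 = -12 + 1 = -11$)
$Z^{2}{\left(g{\left(C{\left(5 \right)} \right)} \left(-3\right) \right)} = \left(-11\right)^{2} = 121$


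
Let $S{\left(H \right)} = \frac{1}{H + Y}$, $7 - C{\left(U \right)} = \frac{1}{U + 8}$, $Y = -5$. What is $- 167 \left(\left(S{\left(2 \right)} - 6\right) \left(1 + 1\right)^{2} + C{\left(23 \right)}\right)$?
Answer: $\frac{285236}{93} \approx 3067.1$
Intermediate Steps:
$C{\left(U \right)} = 7 - \frac{1}{8 + U}$ ($C{\left(U \right)} = 7 - \frac{1}{U + 8} = 7 - \frac{1}{8 + U}$)
$S{\left(H \right)} = \frac{1}{-5 + H}$ ($S{\left(H \right)} = \frac{1}{H - 5} = \frac{1}{-5 + H}$)
$- 167 \left(\left(S{\left(2 \right)} - 6\right) \left(1 + 1\right)^{2} + C{\left(23 \right)}\right) = - 167 \left(\left(\frac{1}{-5 + 2} - 6\right) \left(1 + 1\right)^{2} + \frac{55 + 7 \cdot 23}{8 + 23}\right) = - 167 \left(\left(\frac{1}{-3} - 6\right) 2^{2} + \frac{55 + 161}{31}\right) = - 167 \left(\left(- \frac{1}{3} - 6\right) 4 + \frac{1}{31} \cdot 216\right) = - 167 \left(\left(- \frac{19}{3}\right) 4 + \frac{216}{31}\right) = - 167 \left(- \frac{76}{3} + \frac{216}{31}\right) = \left(-167\right) \left(- \frac{1708}{93}\right) = \frac{285236}{93}$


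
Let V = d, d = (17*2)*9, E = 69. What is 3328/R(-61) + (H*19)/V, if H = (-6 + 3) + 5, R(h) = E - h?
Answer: 19679/765 ≈ 25.724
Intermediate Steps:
R(h) = 69 - h
H = 2 (H = -3 + 5 = 2)
d = 306 (d = 34*9 = 306)
V = 306
3328/R(-61) + (H*19)/V = 3328/(69 - 1*(-61)) + (2*19)/306 = 3328/(69 + 61) + 38*(1/306) = 3328/130 + 19/153 = 3328*(1/130) + 19/153 = 128/5 + 19/153 = 19679/765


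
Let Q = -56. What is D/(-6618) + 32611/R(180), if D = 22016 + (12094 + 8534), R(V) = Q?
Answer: -109103831/185304 ≈ -588.78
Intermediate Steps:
R(V) = -56
D = 42644 (D = 22016 + 20628 = 42644)
D/(-6618) + 32611/R(180) = 42644/(-6618) + 32611/(-56) = 42644*(-1/6618) + 32611*(-1/56) = -21322/3309 - 32611/56 = -109103831/185304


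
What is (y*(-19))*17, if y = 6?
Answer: -1938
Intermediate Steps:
(y*(-19))*17 = (6*(-19))*17 = -114*17 = -1938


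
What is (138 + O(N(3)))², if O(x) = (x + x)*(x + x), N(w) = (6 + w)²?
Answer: 696009924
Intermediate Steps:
O(x) = 4*x² (O(x) = (2*x)*(2*x) = 4*x²)
(138 + O(N(3)))² = (138 + 4*((6 + 3)²)²)² = (138 + 4*(9²)²)² = (138 + 4*81²)² = (138 + 4*6561)² = (138 + 26244)² = 26382² = 696009924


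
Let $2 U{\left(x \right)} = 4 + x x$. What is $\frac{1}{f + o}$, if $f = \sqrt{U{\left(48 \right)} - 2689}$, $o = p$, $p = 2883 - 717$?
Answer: $\frac{2166}{4693091} - \frac{i \sqrt{1535}}{4693091} \approx 0.00046153 - 8.3482 \cdot 10^{-6} i$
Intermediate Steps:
$U{\left(x \right)} = 2 + \frac{x^{2}}{2}$ ($U{\left(x \right)} = \frac{4 + x x}{2} = \frac{4 + x^{2}}{2} = 2 + \frac{x^{2}}{2}$)
$p = 2166$ ($p = 2883 - 717 = 2166$)
$o = 2166$
$f = i \sqrt{1535}$ ($f = \sqrt{\left(2 + \frac{48^{2}}{2}\right) - 2689} = \sqrt{\left(2 + \frac{1}{2} \cdot 2304\right) - 2689} = \sqrt{\left(2 + 1152\right) - 2689} = \sqrt{1154 - 2689} = \sqrt{-1535} = i \sqrt{1535} \approx 39.179 i$)
$\frac{1}{f + o} = \frac{1}{i \sqrt{1535} + 2166} = \frac{1}{2166 + i \sqrt{1535}}$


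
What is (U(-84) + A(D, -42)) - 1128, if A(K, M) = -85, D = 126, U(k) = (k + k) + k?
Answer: -1465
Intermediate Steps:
U(k) = 3*k (U(k) = 2*k + k = 3*k)
(U(-84) + A(D, -42)) - 1128 = (3*(-84) - 85) - 1128 = (-252 - 85) - 1128 = -337 - 1128 = -1465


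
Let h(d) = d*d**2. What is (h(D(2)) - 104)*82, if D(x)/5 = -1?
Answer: -18778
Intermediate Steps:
D(x) = -5 (D(x) = 5*(-1) = -5)
h(d) = d**3
(h(D(2)) - 104)*82 = ((-5)**3 - 104)*82 = (-125 - 104)*82 = -229*82 = -18778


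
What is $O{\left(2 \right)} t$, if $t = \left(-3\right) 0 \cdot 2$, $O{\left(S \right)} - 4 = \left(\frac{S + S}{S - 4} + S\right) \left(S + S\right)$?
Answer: $0$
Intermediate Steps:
$O{\left(S \right)} = 4 + 2 S \left(S + \frac{2 S}{-4 + S}\right)$ ($O{\left(S \right)} = 4 + \left(\frac{S + S}{S - 4} + S\right) \left(S + S\right) = 4 + \left(\frac{2 S}{-4 + S} + S\right) 2 S = 4 + \left(S + \frac{2 S}{-4 + S}\right) 2 S = 4 + 2 S \left(S + \frac{2 S}{-4 + S}\right)$)
$t = 0$ ($t = 0 \cdot 2 = 0$)
$O{\left(2 \right)} t = \frac{2 \left(-8 + 2^{3} - 2 \cdot 2^{2} + 2 \cdot 2\right)}{-4 + 2} \cdot 0 = \frac{2 \left(-8 + 8 - 8 + 4\right)}{-2} \cdot 0 = 2 \left(- \frac{1}{2}\right) \left(-8 + 8 - 8 + 4\right) 0 = 2 \left(- \frac{1}{2}\right) \left(-4\right) 0 = 4 \cdot 0 = 0$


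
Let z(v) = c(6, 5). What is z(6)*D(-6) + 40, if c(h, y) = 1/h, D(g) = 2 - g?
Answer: 124/3 ≈ 41.333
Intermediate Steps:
z(v) = ⅙ (z(v) = 1/6 = ⅙)
z(6)*D(-6) + 40 = (2 - 1*(-6))/6 + 40 = (2 + 6)/6 + 40 = (⅙)*8 + 40 = 4/3 + 40 = 124/3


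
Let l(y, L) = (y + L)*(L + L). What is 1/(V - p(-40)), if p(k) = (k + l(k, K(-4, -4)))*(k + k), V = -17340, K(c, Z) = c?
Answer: 1/7620 ≈ 0.00013123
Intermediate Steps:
l(y, L) = 2*L*(L + y) (l(y, L) = (L + y)*(2*L) = 2*L*(L + y))
p(k) = 2*k*(32 - 7*k) (p(k) = (k + 2*(-4)*(-4 + k))*(k + k) = (k + (32 - 8*k))*(2*k) = (32 - 7*k)*(2*k) = 2*k*(32 - 7*k))
1/(V - p(-40)) = 1/(-17340 - 2*(-40)*(32 - 7*(-40))) = 1/(-17340 - 2*(-40)*(32 + 280)) = 1/(-17340 - 2*(-40)*312) = 1/(-17340 - 1*(-24960)) = 1/(-17340 + 24960) = 1/7620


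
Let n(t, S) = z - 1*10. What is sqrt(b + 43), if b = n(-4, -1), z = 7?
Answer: 2*sqrt(10) ≈ 6.3246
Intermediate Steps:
n(t, S) = -3 (n(t, S) = 7 - 1*10 = 7 - 10 = -3)
b = -3
sqrt(b + 43) = sqrt(-3 + 43) = sqrt(40) = 2*sqrt(10)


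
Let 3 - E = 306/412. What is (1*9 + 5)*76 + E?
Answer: 219649/206 ≈ 1066.3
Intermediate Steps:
E = 465/206 (E = 3 - 306/412 = 3 - 1*153/206 = 3 - 153/206 = 465/206 ≈ 2.2573)
(1*9 + 5)*76 + E = (1*9 + 5)*76 + 465/206 = (9 + 5)*76 + 465/206 = 14*76 + 465/206 = 1064 + 465/206 = 219649/206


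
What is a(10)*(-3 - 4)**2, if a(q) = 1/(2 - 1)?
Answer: 49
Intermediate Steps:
a(q) = 1 (a(q) = 1/1 = 1)
a(10)*(-3 - 4)**2 = 1*(-3 - 4)**2 = 1*(-7)**2 = 1*49 = 49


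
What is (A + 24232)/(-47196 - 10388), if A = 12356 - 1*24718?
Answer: -5935/28792 ≈ -0.20613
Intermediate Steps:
A = -12362 (A = 12356 - 24718 = -12362)
(A + 24232)/(-47196 - 10388) = (-12362 + 24232)/(-47196 - 10388) = 11870/(-57584) = 11870*(-1/57584) = -5935/28792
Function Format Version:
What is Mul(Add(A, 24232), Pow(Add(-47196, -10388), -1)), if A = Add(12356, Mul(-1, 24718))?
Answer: Rational(-5935, 28792) ≈ -0.20613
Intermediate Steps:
A = -12362 (A = Add(12356, -24718) = -12362)
Mul(Add(A, 24232), Pow(Add(-47196, -10388), -1)) = Mul(Add(-12362, 24232), Pow(Add(-47196, -10388), -1)) = Mul(11870, Pow(-57584, -1)) = Mul(11870, Rational(-1, 57584)) = Rational(-5935, 28792)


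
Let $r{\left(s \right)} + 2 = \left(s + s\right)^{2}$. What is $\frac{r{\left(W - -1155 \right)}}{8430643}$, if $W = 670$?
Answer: $\frac{13322498}{8430643} \approx 1.5802$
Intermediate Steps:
$r{\left(s \right)} = -2 + 4 s^{2}$ ($r{\left(s \right)} = -2 + \left(s + s\right)^{2} = -2 + \left(2 s\right)^{2} = -2 + 4 s^{2}$)
$\frac{r{\left(W - -1155 \right)}}{8430643} = \frac{-2 + 4 \left(670 - -1155\right)^{2}}{8430643} = \left(-2 + 4 \left(670 + 1155\right)^{2}\right) \frac{1}{8430643} = \left(-2 + 4 \cdot 1825^{2}\right) \frac{1}{8430643} = \left(-2 + 4 \cdot 3330625\right) \frac{1}{8430643} = \left(-2 + 13322500\right) \frac{1}{8430643} = 13322498 \cdot \frac{1}{8430643} = \frac{13322498}{8430643}$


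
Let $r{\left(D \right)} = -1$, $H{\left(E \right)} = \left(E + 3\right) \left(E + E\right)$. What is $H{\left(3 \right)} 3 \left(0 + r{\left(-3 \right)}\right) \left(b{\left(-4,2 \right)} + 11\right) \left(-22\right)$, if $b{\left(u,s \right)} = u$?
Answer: $16632$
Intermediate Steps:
$H{\left(E \right)} = 2 E \left(3 + E\right)$ ($H{\left(E \right)} = \left(3 + E\right) 2 E = 2 E \left(3 + E\right)$)
$H{\left(3 \right)} 3 \left(0 + r{\left(-3 \right)}\right) \left(b{\left(-4,2 \right)} + 11\right) \left(-22\right) = 2 \cdot 3 \left(3 + 3\right) 3 \left(0 - 1\right) \left(-4 + 11\right) \left(-22\right) = 2 \cdot 3 \cdot 6 \cdot 3 \left(\left(-1\right) 7\right) \left(-22\right) = 36 \cdot 3 \left(-7\right) \left(-22\right) = 36 \left(-21\right) \left(-22\right) = \left(-756\right) \left(-22\right) = 16632$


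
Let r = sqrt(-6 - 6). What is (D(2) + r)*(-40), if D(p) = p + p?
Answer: -160 - 80*I*sqrt(3) ≈ -160.0 - 138.56*I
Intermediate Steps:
D(p) = 2*p
r = 2*I*sqrt(3) (r = sqrt(-12) = 2*I*sqrt(3) ≈ 3.4641*I)
(D(2) + r)*(-40) = (2*2 + 2*I*sqrt(3))*(-40) = (4 + 2*I*sqrt(3))*(-40) = -160 - 80*I*sqrt(3)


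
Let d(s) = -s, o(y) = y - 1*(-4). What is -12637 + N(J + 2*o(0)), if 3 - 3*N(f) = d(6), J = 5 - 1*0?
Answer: -12634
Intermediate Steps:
o(y) = 4 + y (o(y) = y + 4 = 4 + y)
J = 5 (J = 5 + 0 = 5)
N(f) = 3 (N(f) = 1 - (-1)*6/3 = 1 - ⅓*(-6) = 1 + 2 = 3)
-12637 + N(J + 2*o(0)) = -12637 + 3 = -12634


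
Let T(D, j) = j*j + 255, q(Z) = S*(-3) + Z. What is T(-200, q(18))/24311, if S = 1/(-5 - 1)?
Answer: 2389/97244 ≈ 0.024567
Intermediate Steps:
S = -⅙ (S = 1/(-6) = -⅙ ≈ -0.16667)
q(Z) = ½ + Z (q(Z) = -⅙*(-3) + Z = ½ + Z)
T(D, j) = 255 + j² (T(D, j) = j² + 255 = 255 + j²)
T(-200, q(18))/24311 = (255 + (½ + 18)²)/24311 = (255 + (37/2)²)*(1/24311) = (255 + 1369/4)*(1/24311) = (2389/4)*(1/24311) = 2389/97244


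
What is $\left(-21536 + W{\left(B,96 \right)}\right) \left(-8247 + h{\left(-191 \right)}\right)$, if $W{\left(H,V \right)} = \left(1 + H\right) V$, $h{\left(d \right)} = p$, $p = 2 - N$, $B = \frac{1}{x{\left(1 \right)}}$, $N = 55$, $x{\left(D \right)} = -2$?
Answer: $178350400$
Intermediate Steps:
$B = - \frac{1}{2}$ ($B = \frac{1}{-2} = - \frac{1}{2} \approx -0.5$)
$p = -53$ ($p = 2 - 55 = -53$)
$h{\left(d \right)} = -53$
$W{\left(H,V \right)} = V \left(1 + H\right)$
$\left(-21536 + W{\left(B,96 \right)}\right) \left(-8247 + h{\left(-191 \right)}\right) = \left(-21536 + 96 \left(1 - \frac{1}{2}\right)\right) \left(-8247 - 53\right) = \left(-21536 + 96 \cdot \frac{1}{2}\right) \left(-8300\right) = \left(-21536 + 48\right) \left(-8300\right) = \left(-21488\right) \left(-8300\right) = 178350400$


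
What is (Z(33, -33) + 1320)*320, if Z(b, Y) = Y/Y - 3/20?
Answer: 422672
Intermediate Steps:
Z(b, Y) = 17/20 (Z(b, Y) = 1 - 3*1/20 = 1 - 3/20 = 17/20)
(Z(33, -33) + 1320)*320 = (17/20 + 1320)*320 = (26417/20)*320 = 422672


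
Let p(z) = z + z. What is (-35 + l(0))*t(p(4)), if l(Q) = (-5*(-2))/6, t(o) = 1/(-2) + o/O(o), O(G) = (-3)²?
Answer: -350/27 ≈ -12.963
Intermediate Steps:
O(G) = 9
p(z) = 2*z
t(o) = -½ + o/9 (t(o) = 1/(-2) + o/9 = 1*(-½) + o*(⅑) = -½ + o/9)
l(Q) = 5/3 (l(Q) = (⅙)*10 = 5/3)
(-35 + l(0))*t(p(4)) = (-35 + 5/3)*(-½ + (2*4)/9) = -100*(-½ + (⅑)*8)/3 = -100*(-½ + 8/9)/3 = -100/3*7/18 = -350/27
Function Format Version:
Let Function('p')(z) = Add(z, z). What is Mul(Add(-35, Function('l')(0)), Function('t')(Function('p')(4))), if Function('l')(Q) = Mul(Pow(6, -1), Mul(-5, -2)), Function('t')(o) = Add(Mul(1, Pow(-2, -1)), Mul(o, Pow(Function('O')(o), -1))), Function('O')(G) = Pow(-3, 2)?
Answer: Rational(-350, 27) ≈ -12.963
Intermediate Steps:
Function('O')(G) = 9
Function('p')(z) = Mul(2, z)
Function('t')(o) = Add(Rational(-1, 2), Mul(Rational(1, 9), o)) (Function('t')(o) = Add(Mul(1, Pow(-2, -1)), Mul(o, Pow(9, -1))) = Add(Mul(1, Rational(-1, 2)), Mul(o, Rational(1, 9))) = Add(Rational(-1, 2), Mul(Rational(1, 9), o)))
Function('l')(Q) = Rational(5, 3) (Function('l')(Q) = Mul(Rational(1, 6), 10) = Rational(5, 3))
Mul(Add(-35, Function('l')(0)), Function('t')(Function('p')(4))) = Mul(Add(-35, Rational(5, 3)), Add(Rational(-1, 2), Mul(Rational(1, 9), Mul(2, 4)))) = Mul(Rational(-100, 3), Add(Rational(-1, 2), Mul(Rational(1, 9), 8))) = Mul(Rational(-100, 3), Add(Rational(-1, 2), Rational(8, 9))) = Mul(Rational(-100, 3), Rational(7, 18)) = Rational(-350, 27)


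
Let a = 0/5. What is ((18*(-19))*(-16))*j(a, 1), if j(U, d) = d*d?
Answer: 5472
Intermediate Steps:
a = 0 (a = 0*(1/5) = 0)
j(U, d) = d**2
((18*(-19))*(-16))*j(a, 1) = ((18*(-19))*(-16))*1**2 = -342*(-16)*1 = 5472*1 = 5472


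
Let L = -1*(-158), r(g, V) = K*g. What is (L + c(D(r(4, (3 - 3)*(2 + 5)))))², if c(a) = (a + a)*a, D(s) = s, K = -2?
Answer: 81796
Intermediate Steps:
r(g, V) = -2*g
c(a) = 2*a² (c(a) = (2*a)*a = 2*a²)
L = 158
(L + c(D(r(4, (3 - 3)*(2 + 5)))))² = (158 + 2*(-2*4)²)² = (158 + 2*(-8)²)² = (158 + 2*64)² = (158 + 128)² = 286² = 81796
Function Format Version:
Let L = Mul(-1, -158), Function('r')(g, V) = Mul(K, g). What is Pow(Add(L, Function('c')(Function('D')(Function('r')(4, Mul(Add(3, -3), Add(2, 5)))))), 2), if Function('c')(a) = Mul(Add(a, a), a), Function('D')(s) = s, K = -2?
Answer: 81796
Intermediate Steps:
Function('r')(g, V) = Mul(-2, g)
Function('c')(a) = Mul(2, Pow(a, 2)) (Function('c')(a) = Mul(Mul(2, a), a) = Mul(2, Pow(a, 2)))
L = 158
Pow(Add(L, Function('c')(Function('D')(Function('r')(4, Mul(Add(3, -3), Add(2, 5)))))), 2) = Pow(Add(158, Mul(2, Pow(Mul(-2, 4), 2))), 2) = Pow(Add(158, Mul(2, Pow(-8, 2))), 2) = Pow(Add(158, Mul(2, 64)), 2) = Pow(Add(158, 128), 2) = Pow(286, 2) = 81796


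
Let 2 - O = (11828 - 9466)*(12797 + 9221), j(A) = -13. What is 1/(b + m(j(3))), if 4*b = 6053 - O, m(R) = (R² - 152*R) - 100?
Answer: 4/52020747 ≈ 7.6892e-8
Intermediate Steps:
m(R) = -100 + R² - 152*R
O = -52006514 (O = 2 - (11828 - 9466)*(12797 + 9221) = 2 - 2362*22018 = 2 - 1*52006516 = 2 - 52006516 = -52006514)
b = 52012567/4 (b = (6053 - 1*(-52006514))/4 = (6053 + 52006514)/4 = (¼)*52012567 = 52012567/4 ≈ 1.3003e+7)
1/(b + m(j(3))) = 1/(52012567/4 + (-100 + (-13)² - 152*(-13))) = 1/(52012567/4 + (-100 + 169 + 1976)) = 1/(52012567/4 + 2045) = 1/(52020747/4) = 4/52020747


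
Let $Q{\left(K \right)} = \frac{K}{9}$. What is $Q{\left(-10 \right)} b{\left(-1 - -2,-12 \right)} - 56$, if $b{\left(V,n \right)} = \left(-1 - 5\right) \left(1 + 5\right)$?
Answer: $-16$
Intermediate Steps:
$b{\left(V,n \right)} = -36$ ($b{\left(V,n \right)} = \left(-6\right) 6 = -36$)
$Q{\left(K \right)} = \frac{K}{9}$ ($Q{\left(K \right)} = K \frac{1}{9} = \frac{K}{9}$)
$Q{\left(-10 \right)} b{\left(-1 - -2,-12 \right)} - 56 = \frac{1}{9} \left(-10\right) \left(-36\right) - 56 = \left(- \frac{10}{9}\right) \left(-36\right) - 56 = 40 - 56 = -16$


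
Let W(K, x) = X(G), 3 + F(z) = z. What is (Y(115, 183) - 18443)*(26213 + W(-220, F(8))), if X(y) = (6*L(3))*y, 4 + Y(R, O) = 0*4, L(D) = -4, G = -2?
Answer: -484436667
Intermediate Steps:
F(z) = -3 + z
Y(R, O) = -4 (Y(R, O) = -4 + 0*4 = -4 + 0 = -4)
X(y) = -24*y (X(y) = (6*(-4))*y = -24*y)
W(K, x) = 48 (W(K, x) = -24*(-2) = 48)
(Y(115, 183) - 18443)*(26213 + W(-220, F(8))) = (-4 - 18443)*(26213 + 48) = -18447*26261 = -484436667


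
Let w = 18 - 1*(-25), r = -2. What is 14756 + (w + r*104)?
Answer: 14591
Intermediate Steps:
w = 43 (w = 18 + 25 = 43)
14756 + (w + r*104) = 14756 + (43 - 2*104) = 14756 + (43 - 208) = 14756 - 165 = 14591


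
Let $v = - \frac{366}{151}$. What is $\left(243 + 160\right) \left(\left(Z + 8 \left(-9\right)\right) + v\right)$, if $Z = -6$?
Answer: $- \frac{4894032}{151} \approx -32411.0$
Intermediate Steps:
$v = - \frac{366}{151}$ ($v = \left(-366\right) \frac{1}{151} = - \frac{366}{151} \approx -2.4238$)
$\left(243 + 160\right) \left(\left(Z + 8 \left(-9\right)\right) + v\right) = \left(243 + 160\right) \left(\left(-6 + 8 \left(-9\right)\right) - \frac{366}{151}\right) = 403 \left(\left(-6 - 72\right) - \frac{366}{151}\right) = 403 \left(-78 - \frac{366}{151}\right) = 403 \left(- \frac{12144}{151}\right) = - \frac{4894032}{151}$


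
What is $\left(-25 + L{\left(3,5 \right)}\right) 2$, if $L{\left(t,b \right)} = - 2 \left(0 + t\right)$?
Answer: $-62$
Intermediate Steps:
$L{\left(t,b \right)} = - 2 t$
$\left(-25 + L{\left(3,5 \right)}\right) 2 = \left(-25 - 6\right) 2 = \left(-31\right) 2 = -62$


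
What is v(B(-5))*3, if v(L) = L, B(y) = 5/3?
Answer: 5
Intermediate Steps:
B(y) = 5/3 (B(y) = 5*(⅓) = 5/3)
v(B(-5))*3 = (5/3)*3 = 5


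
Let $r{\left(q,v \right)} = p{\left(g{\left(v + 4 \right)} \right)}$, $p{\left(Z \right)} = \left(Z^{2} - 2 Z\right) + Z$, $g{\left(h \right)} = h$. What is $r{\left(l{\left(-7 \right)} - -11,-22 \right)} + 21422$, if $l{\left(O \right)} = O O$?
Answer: $21764$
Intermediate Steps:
$l{\left(O \right)} = O^{2}$
$p{\left(Z \right)} = Z^{2} - Z$
$r{\left(q,v \right)} = \left(3 + v\right) \left(4 + v\right)$ ($r{\left(q,v \right)} = \left(v + 4\right) \left(-1 + \left(v + 4\right)\right) = \left(4 + v\right) \left(-1 + \left(4 + v\right)\right) = \left(4 + v\right) \left(3 + v\right) = \left(3 + v\right) \left(4 + v\right)$)
$r{\left(l{\left(-7 \right)} - -11,-22 \right)} + 21422 = \left(3 - 22\right) \left(4 - 22\right) + 21422 = \left(-19\right) \left(-18\right) + 21422 = 342 + 21422 = 21764$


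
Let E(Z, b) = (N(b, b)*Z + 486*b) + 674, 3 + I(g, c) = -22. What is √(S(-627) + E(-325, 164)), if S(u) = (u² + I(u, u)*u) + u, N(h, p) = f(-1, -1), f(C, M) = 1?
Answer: √488230 ≈ 698.73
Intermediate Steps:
N(h, p) = 1
I(g, c) = -25 (I(g, c) = -3 - 22 = -25)
E(Z, b) = 674 + Z + 486*b (E(Z, b) = (1*Z + 486*b) + 674 = (Z + 486*b) + 674 = 674 + Z + 486*b)
S(u) = u² - 24*u (S(u) = (u² - 25*u) + u = u² - 24*u)
√(S(-627) + E(-325, 164)) = √(-627*(-24 - 627) + (674 - 325 + 486*164)) = √(-627*(-651) + (674 - 325 + 79704)) = √(408177 + 80053) = √488230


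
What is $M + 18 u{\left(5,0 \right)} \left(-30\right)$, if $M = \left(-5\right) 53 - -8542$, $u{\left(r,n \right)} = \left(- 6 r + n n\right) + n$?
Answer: $24477$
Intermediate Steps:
$u{\left(r,n \right)} = n + n^{2} - 6 r$ ($u{\left(r,n \right)} = \left(- 6 r + n^{2}\right) + n = \left(n^{2} - 6 r\right) + n = n + n^{2} - 6 r$)
$M = 8277$ ($M = -265 + 8542 = 8277$)
$M + 18 u{\left(5,0 \right)} \left(-30\right) = 8277 + 18 \left(0 + 0^{2} - 30\right) \left(-30\right) = 8277 + 18 \left(0 + 0 - 30\right) \left(-30\right) = 8277 + 18 \left(-30\right) \left(-30\right) = 8277 - -16200 = 8277 + 16200 = 24477$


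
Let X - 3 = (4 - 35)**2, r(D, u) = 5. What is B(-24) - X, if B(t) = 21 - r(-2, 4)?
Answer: -948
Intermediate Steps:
B(t) = 16 (B(t) = 21 - 1*5 = 21 - 5 = 16)
X = 964 (X = 3 + (4 - 35)**2 = 3 + (-31)**2 = 3 + 961 = 964)
B(-24) - X = 16 - 1*964 = 16 - 964 = -948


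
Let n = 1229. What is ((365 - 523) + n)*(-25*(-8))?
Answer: 214200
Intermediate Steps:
((365 - 523) + n)*(-25*(-8)) = ((365 - 523) + 1229)*(-25*(-8)) = (-158 + 1229)*200 = 1071*200 = 214200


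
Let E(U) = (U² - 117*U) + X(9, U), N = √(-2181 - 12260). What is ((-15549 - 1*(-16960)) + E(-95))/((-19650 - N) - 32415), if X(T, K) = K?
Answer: -558553320/1355389333 + 10728*I*√14441/1355389333 ≈ -0.4121 + 0.00095116*I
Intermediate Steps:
N = I*√14441 (N = √(-14441) = I*√14441 ≈ 120.17*I)
E(U) = U² - 116*U (E(U) = (U² - 117*U) + U = U² - 116*U)
((-15549 - 1*(-16960)) + E(-95))/((-19650 - N) - 32415) = ((-15549 - 1*(-16960)) - 95*(-116 - 95))/((-19650 - I*√14441) - 32415) = ((-15549 + 16960) - 95*(-211))/((-19650 - I*√14441) - 32415) = (1411 + 20045)/(-52065 - I*√14441) = 21456/(-52065 - I*√14441)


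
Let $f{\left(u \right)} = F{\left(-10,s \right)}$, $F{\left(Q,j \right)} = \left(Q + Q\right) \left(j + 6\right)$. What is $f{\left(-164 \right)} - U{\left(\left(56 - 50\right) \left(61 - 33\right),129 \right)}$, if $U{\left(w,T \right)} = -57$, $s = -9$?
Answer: $117$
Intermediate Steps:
$F{\left(Q,j \right)} = 2 Q \left(6 + j\right)$
$f{\left(u \right)} = 60$ ($f{\left(u \right)} = 2 \left(-10\right) \left(6 - 9\right) = 2 \left(-10\right) \left(-3\right) = 60$)
$f{\left(-164 \right)} - U{\left(\left(56 - 50\right) \left(61 - 33\right),129 \right)} = 60 - -57 = 60 + 57 = 117$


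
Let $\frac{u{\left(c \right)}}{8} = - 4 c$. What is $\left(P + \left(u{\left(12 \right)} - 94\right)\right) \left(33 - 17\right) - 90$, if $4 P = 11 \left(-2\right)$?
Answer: $-7826$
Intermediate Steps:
$P = - \frac{11}{2}$ ($P = \frac{11 \left(-2\right)}{4} = \frac{1}{4} \left(-22\right) = - \frac{11}{2} \approx -5.5$)
$u{\left(c \right)} = - 32 c$ ($u{\left(c \right)} = 8 \left(- 4 c\right) = - 32 c$)
$\left(P + \left(u{\left(12 \right)} - 94\right)\right) \left(33 - 17\right) - 90 = \left(- \frac{11}{2} - 478\right) \left(33 - 17\right) - 90 = \left(- \frac{11}{2} - 478\right) 16 - 90 = \left(- \frac{967}{2}\right) 16 - 90 = -7736 - 90 = -7826$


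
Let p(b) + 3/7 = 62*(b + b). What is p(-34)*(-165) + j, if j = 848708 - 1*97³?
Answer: 4422220/7 ≈ 6.3175e+5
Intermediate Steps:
p(b) = -3/7 + 124*b (p(b) = -3/7 + 62*(b + b) = -3/7 + 62*(2*b) = -3/7 + 124*b)
j = -63965 (j = 848708 - 1*912673 = 848708 - 912673 = -63965)
p(-34)*(-165) + j = (-3/7 + 124*(-34))*(-165) - 63965 = (-3/7 - 4216)*(-165) - 63965 = -29515/7*(-165) - 63965 = 4869975/7 - 63965 = 4422220/7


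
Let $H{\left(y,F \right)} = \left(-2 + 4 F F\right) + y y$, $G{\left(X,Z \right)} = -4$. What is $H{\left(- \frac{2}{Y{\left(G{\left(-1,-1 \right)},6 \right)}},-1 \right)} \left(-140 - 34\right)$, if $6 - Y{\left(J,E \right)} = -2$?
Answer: $- \frac{2871}{8} \approx -358.88$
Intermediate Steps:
$Y{\left(J,E \right)} = 8$ ($Y{\left(J,E \right)} = 6 - -2 = 6 + 2 = 8$)
$H{\left(y,F \right)} = -2 + y^{2} + 4 F^{2}$ ($H{\left(y,F \right)} = \left(-2 + 4 F^{2}\right) + y^{2} = -2 + y^{2} + 4 F^{2}$)
$H{\left(- \frac{2}{Y{\left(G{\left(-1,-1 \right)},6 \right)}},-1 \right)} \left(-140 - 34\right) = \left(-2 + \left(- \frac{2}{8}\right)^{2} + 4 \left(-1\right)^{2}\right) \left(-140 - 34\right) = \left(-2 + \left(\left(-2\right) \frac{1}{8}\right)^{2} + 4 \cdot 1\right) \left(-174\right) = \left(-2 + \left(- \frac{1}{4}\right)^{2} + 4\right) \left(-174\right) = \left(-2 + \frac{1}{16} + 4\right) \left(-174\right) = \frac{33}{16} \left(-174\right) = - \frac{2871}{8}$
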